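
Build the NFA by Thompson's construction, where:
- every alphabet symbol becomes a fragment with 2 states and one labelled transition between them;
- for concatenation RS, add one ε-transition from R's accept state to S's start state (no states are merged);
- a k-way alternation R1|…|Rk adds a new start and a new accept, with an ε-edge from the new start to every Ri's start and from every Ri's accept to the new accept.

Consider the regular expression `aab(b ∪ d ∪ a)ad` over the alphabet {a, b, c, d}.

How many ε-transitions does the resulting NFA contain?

11

By structural recursion:
Each of the 8 symbol leaves contributes 0 ε-transitions.
  b ∪ d ∪ a → 6 ε-transitions
  aab(b ∪ d ∪ a)ad → 11 ε-transitions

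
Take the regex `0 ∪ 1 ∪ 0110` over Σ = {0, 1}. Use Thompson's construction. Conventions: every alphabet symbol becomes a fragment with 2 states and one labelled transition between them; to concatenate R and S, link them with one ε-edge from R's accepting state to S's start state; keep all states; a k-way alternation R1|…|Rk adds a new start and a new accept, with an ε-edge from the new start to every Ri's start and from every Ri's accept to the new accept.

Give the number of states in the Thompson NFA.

Bottom-up over the parse tree:
Each of the 6 symbol leaves contributes a 2-state fragment.
  0110 — 8 states
  0 ∪ 1 ∪ 0110 — 14 states

14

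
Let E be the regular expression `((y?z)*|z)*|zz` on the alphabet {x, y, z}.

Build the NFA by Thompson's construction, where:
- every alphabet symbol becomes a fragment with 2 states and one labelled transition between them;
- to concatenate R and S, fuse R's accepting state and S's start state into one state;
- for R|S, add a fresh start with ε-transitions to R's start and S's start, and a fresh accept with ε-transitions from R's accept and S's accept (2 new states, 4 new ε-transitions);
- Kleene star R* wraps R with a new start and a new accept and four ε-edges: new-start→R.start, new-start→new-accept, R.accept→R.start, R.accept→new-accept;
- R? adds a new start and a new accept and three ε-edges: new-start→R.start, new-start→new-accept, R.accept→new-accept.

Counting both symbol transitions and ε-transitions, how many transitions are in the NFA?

By structural recursion:
Each of the 5 symbol leaves contributes 1 transition (1 symbol, 0 ε).
  y? = 4 transitions (1 symbol, 3 ε)
  y?z = 5 transitions (2 symbol, 3 ε)
  (y?z)* = 9 transitions (2 symbol, 7 ε)
  (y?z)*|z = 14 transitions (3 symbol, 11 ε)
  ((y?z)*|z)* = 18 transitions (3 symbol, 15 ε)
  zz = 2 transitions (2 symbol, 0 ε)
  ((y?z)*|z)*|zz = 24 transitions (5 symbol, 19 ε)

24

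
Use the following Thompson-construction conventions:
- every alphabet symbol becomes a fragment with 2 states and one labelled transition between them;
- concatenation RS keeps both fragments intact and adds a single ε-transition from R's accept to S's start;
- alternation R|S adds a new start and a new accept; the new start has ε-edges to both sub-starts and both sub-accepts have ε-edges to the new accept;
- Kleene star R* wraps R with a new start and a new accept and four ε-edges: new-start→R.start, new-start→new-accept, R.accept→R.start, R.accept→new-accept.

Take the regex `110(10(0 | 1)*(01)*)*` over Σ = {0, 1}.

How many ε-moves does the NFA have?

23

Bottom-up over the parse tree:
Each of the 9 symbol leaves contributes 0 ε-transitions.
  0 | 1 : 4 ε-transitions
  (0 | 1)* : 8 ε-transitions
  01 : 1 ε-transition
  (01)* : 5 ε-transitions
  10(0 | 1)*(01)* : 16 ε-transitions
  (10(0 | 1)*(01)*)* : 20 ε-transitions
  110(10(0 | 1)*(01)*)* : 23 ε-transitions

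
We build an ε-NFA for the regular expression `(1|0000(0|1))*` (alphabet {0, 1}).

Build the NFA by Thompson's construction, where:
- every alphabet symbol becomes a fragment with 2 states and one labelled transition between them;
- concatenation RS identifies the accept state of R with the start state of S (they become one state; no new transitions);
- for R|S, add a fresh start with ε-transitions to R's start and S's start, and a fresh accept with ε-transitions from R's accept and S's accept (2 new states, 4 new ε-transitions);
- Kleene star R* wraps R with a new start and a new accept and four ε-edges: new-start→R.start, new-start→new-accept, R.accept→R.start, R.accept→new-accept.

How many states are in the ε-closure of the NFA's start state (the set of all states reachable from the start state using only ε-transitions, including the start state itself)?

5

Work bottom-up. For each fragment F, track |ε-closure(F.start)| and whether F's accept lies in that closure (i.e. whether F accepts ε). A single-symbol fragment has closure size 1 and does not accept ε.
  0|1 — C = 1 + 1 + 1 = 3 (the new accept is not ε-reachable since no branch accepts ε)
  0000(0|1) — C equals the left operand's closure size = 1 (its accept is not ε-reachable, so the closure stops there)
  1|0000(0|1) — C = 1 + 1 + 1 = 3 (the new accept is not ε-reachable since no branch accepts ε)
  (1|0000(0|1))* — the star's fresh start ε-reaches both the body's start and the fresh accept: C = 2 + 3 = 5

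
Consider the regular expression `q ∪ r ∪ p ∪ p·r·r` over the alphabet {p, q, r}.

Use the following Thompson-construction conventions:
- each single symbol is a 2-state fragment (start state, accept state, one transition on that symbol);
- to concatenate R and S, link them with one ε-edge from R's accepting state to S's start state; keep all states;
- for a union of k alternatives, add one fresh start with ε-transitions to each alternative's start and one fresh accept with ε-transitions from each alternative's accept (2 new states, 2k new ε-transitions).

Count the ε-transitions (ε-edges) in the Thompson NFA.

Recursing over subexpressions:
Each of the 6 symbol leaves contributes 0 ε-transitions.
  p·r·r : 2 ε-transitions
  q ∪ r ∪ p ∪ p·r·r : 10 ε-transitions

10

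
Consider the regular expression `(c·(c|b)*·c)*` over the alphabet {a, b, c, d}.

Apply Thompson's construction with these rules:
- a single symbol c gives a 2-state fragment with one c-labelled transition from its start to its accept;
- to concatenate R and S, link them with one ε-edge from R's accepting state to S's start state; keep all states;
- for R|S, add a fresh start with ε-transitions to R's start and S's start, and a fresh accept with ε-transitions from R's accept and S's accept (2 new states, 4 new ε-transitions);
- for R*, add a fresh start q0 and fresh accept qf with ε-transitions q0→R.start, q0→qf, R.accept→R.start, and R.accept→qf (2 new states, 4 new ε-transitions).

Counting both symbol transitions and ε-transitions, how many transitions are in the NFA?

18

By structural recursion:
Each of the 4 symbol leaves contributes 1 transition (1 symbol, 0 ε).
  c|b : 6 transitions (2 symbol, 4 ε)
  (c|b)* : 10 transitions (2 symbol, 8 ε)
  c·(c|b)*·c : 14 transitions (4 symbol, 10 ε)
  (c·(c|b)*·c)* : 18 transitions (4 symbol, 14 ε)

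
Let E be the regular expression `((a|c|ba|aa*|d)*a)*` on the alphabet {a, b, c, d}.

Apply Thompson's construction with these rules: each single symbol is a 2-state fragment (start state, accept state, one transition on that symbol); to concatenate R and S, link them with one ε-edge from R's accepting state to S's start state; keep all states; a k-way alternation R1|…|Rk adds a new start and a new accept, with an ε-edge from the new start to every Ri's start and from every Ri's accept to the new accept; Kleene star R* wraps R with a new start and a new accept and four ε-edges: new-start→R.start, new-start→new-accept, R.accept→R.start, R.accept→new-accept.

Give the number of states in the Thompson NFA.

24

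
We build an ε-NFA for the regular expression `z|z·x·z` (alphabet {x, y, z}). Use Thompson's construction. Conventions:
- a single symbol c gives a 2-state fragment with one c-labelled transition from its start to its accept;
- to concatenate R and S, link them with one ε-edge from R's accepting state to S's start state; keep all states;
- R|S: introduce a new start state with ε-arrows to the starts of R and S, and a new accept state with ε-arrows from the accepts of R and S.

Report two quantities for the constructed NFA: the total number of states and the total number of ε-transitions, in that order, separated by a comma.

By structural recursion:
Each of the 4 symbol leaves contributes 2 states and 0 ε-transitions.
  z·x·z — 6 states, 2 ε-transitions
  z|z·x·z — 10 states, 6 ε-transitions

10, 6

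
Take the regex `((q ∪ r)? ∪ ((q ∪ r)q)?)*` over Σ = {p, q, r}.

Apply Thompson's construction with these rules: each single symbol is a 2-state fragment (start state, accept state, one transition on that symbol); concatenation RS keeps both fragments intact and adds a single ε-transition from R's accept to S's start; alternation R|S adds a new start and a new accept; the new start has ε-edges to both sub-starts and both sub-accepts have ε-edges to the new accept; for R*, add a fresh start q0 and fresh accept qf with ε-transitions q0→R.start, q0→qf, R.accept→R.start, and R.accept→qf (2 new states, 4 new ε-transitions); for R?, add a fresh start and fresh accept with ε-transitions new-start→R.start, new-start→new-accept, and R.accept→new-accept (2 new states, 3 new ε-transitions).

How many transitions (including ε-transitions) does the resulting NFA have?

28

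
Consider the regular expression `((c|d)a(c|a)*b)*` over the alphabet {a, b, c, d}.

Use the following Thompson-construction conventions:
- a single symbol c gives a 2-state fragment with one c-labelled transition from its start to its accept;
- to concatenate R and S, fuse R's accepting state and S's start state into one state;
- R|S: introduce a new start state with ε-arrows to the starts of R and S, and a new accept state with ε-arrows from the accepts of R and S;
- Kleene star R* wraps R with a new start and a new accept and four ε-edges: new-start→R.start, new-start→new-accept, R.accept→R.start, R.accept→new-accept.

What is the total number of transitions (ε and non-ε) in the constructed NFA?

22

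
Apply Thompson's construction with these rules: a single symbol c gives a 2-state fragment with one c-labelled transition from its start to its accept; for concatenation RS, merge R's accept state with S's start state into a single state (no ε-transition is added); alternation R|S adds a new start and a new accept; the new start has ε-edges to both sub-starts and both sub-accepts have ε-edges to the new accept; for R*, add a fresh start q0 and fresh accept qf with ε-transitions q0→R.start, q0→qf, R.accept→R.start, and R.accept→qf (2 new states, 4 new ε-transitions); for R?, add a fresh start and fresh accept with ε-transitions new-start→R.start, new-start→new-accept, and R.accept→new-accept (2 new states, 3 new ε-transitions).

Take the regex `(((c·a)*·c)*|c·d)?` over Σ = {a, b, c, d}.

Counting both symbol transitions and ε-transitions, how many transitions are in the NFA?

20

Per subexpression:
Each of the 5 symbol leaves contributes 1 transition (1 symbol, 0 ε).
  c·a — 2 transitions (2 symbol, 0 ε)
  (c·a)* — 6 transitions (2 symbol, 4 ε)
  (c·a)*·c — 7 transitions (3 symbol, 4 ε)
  ((c·a)*·c)* — 11 transitions (3 symbol, 8 ε)
  c·d — 2 transitions (2 symbol, 0 ε)
  ((c·a)*·c)*|c·d — 17 transitions (5 symbol, 12 ε)
  (((c·a)*·c)*|c·d)? — 20 transitions (5 symbol, 15 ε)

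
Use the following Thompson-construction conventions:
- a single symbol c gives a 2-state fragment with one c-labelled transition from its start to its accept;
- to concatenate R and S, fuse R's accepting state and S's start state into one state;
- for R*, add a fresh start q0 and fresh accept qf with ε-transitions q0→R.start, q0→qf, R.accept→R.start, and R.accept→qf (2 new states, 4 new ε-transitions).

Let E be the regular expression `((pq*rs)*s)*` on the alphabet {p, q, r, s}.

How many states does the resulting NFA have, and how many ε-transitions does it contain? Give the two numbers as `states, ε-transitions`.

Per subexpression:
Each of the 5 symbol leaves contributes 2 states and 0 ε-transitions.
  q* → 4 states, 4 ε-transitions
  pq*rs → 7 states, 4 ε-transitions
  (pq*rs)* → 9 states, 8 ε-transitions
  (pq*rs)*s → 10 states, 8 ε-transitions
  ((pq*rs)*s)* → 12 states, 12 ε-transitions

12, 12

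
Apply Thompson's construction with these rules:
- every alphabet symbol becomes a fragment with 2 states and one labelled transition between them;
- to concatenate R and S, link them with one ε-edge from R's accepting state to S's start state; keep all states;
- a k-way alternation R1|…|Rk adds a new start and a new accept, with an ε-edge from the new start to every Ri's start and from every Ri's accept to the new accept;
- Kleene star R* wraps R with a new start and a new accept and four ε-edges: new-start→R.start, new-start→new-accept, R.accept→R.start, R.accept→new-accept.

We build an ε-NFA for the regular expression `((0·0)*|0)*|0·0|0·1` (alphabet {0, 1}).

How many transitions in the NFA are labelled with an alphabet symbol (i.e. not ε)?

Per subexpression:
Each of the 7 symbol leaves contributes exactly 1 symbol transition.
  0·0 = 2 symbol transitions
  (0·0)* = 2 symbol transitions
  (0·0)*|0 = 3 symbol transitions
  ((0·0)*|0)* = 3 symbol transitions
  0·0 = 2 symbol transitions
  0·1 = 2 symbol transitions
  ((0·0)*|0)*|0·0|0·1 = 7 symbol transitions

7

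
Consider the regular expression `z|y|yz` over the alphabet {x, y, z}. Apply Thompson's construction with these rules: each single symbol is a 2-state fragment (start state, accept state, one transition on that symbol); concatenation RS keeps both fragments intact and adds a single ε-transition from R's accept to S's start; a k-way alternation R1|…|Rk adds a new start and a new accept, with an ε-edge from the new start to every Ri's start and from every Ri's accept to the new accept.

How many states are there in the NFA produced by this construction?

Building bottom-up:
Each of the 4 symbol leaves contributes a 2-state fragment.
  yz → 4 states
  z|y|yz → 10 states

10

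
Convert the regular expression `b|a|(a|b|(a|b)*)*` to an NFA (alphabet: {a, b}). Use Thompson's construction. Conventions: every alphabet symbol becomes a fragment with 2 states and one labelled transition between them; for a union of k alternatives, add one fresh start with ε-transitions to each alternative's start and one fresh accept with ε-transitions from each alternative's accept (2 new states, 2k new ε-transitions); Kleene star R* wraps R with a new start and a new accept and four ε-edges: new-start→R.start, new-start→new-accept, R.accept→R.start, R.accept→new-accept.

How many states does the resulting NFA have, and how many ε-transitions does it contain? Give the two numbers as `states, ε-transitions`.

22, 24

Bottom-up over the parse tree:
Each of the 6 symbol leaves contributes 2 states and 0 ε-transitions.
  a|b : 6 states, 4 ε-transitions
  (a|b)* : 8 states, 8 ε-transitions
  a|b|(a|b)* : 14 states, 14 ε-transitions
  (a|b|(a|b)*)* : 16 states, 18 ε-transitions
  b|a|(a|b|(a|b)*)* : 22 states, 24 ε-transitions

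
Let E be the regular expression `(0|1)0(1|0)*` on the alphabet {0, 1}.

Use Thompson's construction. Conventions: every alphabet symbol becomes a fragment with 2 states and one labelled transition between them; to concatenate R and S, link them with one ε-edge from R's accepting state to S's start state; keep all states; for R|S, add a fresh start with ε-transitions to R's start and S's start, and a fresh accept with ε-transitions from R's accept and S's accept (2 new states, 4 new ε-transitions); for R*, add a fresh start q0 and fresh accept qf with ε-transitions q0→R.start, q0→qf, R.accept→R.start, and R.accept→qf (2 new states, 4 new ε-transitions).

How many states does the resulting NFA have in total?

16

By structural recursion:
Each of the 5 symbol leaves contributes a 2-state fragment.
  0|1 — 6 states
  1|0 — 6 states
  (1|0)* — 8 states
  (0|1)0(1|0)* — 16 states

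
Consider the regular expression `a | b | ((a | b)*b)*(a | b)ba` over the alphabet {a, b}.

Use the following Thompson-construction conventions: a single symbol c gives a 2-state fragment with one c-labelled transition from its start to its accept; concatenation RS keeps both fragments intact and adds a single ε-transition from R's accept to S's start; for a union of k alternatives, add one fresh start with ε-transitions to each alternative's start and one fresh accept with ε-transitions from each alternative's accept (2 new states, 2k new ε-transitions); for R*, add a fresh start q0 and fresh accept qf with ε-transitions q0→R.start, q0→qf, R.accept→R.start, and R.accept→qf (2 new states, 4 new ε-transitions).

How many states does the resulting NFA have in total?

Recursing over subexpressions:
Each of the 9 symbol leaves contributes a 2-state fragment.
  a | b → 6 states
  (a | b)* → 8 states
  (a | b)*b → 10 states
  ((a | b)*b)* → 12 states
  a | b → 6 states
  ((a | b)*b)*(a | b)ba → 22 states
  a | b | ((a | b)*b)*(a | b)ba → 28 states

28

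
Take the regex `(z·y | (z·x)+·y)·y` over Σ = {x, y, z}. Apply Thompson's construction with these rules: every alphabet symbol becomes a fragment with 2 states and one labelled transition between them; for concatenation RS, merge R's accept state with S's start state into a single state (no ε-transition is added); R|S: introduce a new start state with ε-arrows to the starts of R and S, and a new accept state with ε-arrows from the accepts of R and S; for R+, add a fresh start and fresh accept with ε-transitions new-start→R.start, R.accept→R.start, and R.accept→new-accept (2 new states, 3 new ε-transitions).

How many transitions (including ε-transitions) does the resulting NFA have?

By structural recursion:
Each of the 6 symbol leaves contributes 1 transition (1 symbol, 0 ε).
  z·y — 2 transitions (2 symbol, 0 ε)
  z·x — 2 transitions (2 symbol, 0 ε)
  (z·x)+ — 5 transitions (2 symbol, 3 ε)
  (z·x)+·y — 6 transitions (3 symbol, 3 ε)
  z·y | (z·x)+·y — 12 transitions (5 symbol, 7 ε)
  (z·y | (z·x)+·y)·y — 13 transitions (6 symbol, 7 ε)

13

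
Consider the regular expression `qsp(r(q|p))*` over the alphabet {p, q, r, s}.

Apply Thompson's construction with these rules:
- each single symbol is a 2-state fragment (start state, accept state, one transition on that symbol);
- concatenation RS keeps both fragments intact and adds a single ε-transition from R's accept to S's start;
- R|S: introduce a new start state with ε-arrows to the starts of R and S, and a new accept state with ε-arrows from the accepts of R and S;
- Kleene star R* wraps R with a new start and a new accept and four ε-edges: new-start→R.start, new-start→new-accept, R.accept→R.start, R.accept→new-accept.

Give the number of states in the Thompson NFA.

Building bottom-up:
Each of the 6 symbol leaves contributes a 2-state fragment.
  q|p = 6 states
  r(q|p) = 8 states
  (r(q|p))* = 10 states
  qsp(r(q|p))* = 16 states

16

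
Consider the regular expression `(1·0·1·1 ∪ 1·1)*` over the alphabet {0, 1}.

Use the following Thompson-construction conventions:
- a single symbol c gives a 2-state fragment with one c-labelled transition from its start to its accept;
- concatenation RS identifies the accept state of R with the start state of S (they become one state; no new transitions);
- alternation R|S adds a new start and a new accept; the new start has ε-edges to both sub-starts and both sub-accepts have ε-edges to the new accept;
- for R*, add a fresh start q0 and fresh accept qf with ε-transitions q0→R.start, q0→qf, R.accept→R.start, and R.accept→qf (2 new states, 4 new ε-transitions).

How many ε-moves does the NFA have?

Bottom-up over the parse tree:
Each of the 6 symbol leaves contributes 0 ε-transitions.
  1·0·1·1 = 0 ε-transitions
  1·1 = 0 ε-transitions
  1·0·1·1 ∪ 1·1 = 4 ε-transitions
  (1·0·1·1 ∪ 1·1)* = 8 ε-transitions

8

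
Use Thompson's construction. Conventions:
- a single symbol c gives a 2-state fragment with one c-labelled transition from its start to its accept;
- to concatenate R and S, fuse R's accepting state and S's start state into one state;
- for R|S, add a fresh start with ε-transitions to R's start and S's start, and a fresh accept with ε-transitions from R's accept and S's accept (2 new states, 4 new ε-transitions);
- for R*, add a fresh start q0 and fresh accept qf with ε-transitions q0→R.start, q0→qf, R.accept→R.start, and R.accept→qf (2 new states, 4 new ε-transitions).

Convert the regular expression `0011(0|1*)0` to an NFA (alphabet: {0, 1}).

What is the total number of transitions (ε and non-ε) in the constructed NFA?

Per subexpression:
Each of the 7 symbol leaves contributes 1 transition (1 symbol, 0 ε).
  1* — 5 transitions (1 symbol, 4 ε)
  0|1* — 10 transitions (2 symbol, 8 ε)
  0011(0|1*)0 — 15 transitions (7 symbol, 8 ε)

15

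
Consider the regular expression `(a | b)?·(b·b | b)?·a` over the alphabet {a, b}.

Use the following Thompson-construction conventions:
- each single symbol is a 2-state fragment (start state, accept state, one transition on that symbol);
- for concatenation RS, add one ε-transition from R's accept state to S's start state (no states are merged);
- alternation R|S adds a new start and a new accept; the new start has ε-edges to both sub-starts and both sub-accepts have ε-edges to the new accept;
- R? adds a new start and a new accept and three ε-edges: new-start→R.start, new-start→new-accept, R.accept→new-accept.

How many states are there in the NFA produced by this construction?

20

Per subexpression:
Each of the 6 symbol leaves contributes a 2-state fragment.
  a | b — 6 states
  (a | b)? — 8 states
  b·b — 4 states
  b·b | b — 8 states
  (b·b | b)? — 10 states
  (a | b)?·(b·b | b)?·a — 20 states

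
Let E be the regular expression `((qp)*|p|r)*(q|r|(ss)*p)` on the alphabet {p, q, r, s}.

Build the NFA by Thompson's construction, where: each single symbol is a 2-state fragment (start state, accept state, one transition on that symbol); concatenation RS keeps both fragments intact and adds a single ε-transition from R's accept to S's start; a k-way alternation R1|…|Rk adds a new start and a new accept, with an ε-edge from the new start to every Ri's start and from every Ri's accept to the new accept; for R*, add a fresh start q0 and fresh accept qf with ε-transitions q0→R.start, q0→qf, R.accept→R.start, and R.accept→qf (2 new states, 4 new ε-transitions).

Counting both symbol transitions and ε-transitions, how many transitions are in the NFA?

37

By structural recursion:
Each of the 9 symbol leaves contributes 1 transition (1 symbol, 0 ε).
  qp = 3 transitions (2 symbol, 1 ε)
  (qp)* = 7 transitions (2 symbol, 5 ε)
  (qp)*|p|r = 15 transitions (4 symbol, 11 ε)
  ((qp)*|p|r)* = 19 transitions (4 symbol, 15 ε)
  ss = 3 transitions (2 symbol, 1 ε)
  (ss)* = 7 transitions (2 symbol, 5 ε)
  (ss)*p = 9 transitions (3 symbol, 6 ε)
  q|r|(ss)*p = 17 transitions (5 symbol, 12 ε)
  ((qp)*|p|r)*(q|r|(ss)*p) = 37 transitions (9 symbol, 28 ε)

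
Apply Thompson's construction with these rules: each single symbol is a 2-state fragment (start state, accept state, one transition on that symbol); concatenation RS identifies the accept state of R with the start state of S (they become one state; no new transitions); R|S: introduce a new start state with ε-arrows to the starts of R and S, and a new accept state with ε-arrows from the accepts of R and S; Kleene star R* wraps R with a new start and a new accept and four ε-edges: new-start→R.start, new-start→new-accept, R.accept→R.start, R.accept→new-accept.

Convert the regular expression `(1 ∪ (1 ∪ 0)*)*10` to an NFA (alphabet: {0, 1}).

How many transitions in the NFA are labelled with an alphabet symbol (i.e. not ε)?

5

Bottom-up over the parse tree:
Each of the 5 symbol leaves contributes exactly 1 symbol transition.
  1 ∪ 0 — 2 symbol transitions
  (1 ∪ 0)* — 2 symbol transitions
  1 ∪ (1 ∪ 0)* — 3 symbol transitions
  (1 ∪ (1 ∪ 0)*)* — 3 symbol transitions
  (1 ∪ (1 ∪ 0)*)*10 — 5 symbol transitions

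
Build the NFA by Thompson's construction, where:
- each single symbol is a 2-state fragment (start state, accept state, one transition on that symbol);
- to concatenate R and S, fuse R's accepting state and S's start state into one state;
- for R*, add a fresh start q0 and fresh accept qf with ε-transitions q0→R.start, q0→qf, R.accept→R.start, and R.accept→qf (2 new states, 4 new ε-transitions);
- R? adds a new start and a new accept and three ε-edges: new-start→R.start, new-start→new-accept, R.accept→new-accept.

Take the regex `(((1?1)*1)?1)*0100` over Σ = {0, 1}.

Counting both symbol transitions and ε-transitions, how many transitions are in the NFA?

22

Per subexpression:
Each of the 8 symbol leaves contributes 1 transition (1 symbol, 0 ε).
  1? : 4 transitions (1 symbol, 3 ε)
  1?1 : 5 transitions (2 symbol, 3 ε)
  (1?1)* : 9 transitions (2 symbol, 7 ε)
  (1?1)*1 : 10 transitions (3 symbol, 7 ε)
  ((1?1)*1)? : 13 transitions (3 symbol, 10 ε)
  ((1?1)*1)?1 : 14 transitions (4 symbol, 10 ε)
  (((1?1)*1)?1)* : 18 transitions (4 symbol, 14 ε)
  (((1?1)*1)?1)*0100 : 22 transitions (8 symbol, 14 ε)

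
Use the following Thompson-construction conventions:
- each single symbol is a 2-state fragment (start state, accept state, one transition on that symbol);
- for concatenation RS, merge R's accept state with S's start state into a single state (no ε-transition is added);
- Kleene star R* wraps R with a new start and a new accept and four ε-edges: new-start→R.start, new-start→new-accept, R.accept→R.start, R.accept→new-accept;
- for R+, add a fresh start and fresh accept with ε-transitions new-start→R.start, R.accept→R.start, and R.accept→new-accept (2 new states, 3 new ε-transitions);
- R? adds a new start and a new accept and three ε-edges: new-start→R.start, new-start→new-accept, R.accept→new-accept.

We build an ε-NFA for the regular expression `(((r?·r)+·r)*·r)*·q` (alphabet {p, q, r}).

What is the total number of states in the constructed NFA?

Bottom-up over the parse tree:
Each of the 5 symbol leaves contributes a 2-state fragment.
  r? : 4 states
  r?·r : 5 states
  (r?·r)+ : 7 states
  (r?·r)+·r : 8 states
  ((r?·r)+·r)* : 10 states
  ((r?·r)+·r)*·r : 11 states
  (((r?·r)+·r)*·r)* : 13 states
  (((r?·r)+·r)*·r)*·q : 14 states

14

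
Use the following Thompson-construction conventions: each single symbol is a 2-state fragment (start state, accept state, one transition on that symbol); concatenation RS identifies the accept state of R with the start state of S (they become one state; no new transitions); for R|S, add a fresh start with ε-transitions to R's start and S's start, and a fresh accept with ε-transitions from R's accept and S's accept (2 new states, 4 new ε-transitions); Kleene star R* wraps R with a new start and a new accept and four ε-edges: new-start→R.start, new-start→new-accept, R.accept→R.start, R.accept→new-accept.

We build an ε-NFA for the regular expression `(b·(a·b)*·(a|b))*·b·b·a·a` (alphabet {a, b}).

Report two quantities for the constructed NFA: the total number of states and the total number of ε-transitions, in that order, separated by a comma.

17, 12

Recursing over subexpressions:
Each of the 9 symbol leaves contributes 2 states and 0 ε-transitions.
  a·b → 3 states, 0 ε-transitions
  (a·b)* → 5 states, 4 ε-transitions
  a|b → 6 states, 4 ε-transitions
  b·(a·b)*·(a|b) → 11 states, 8 ε-transitions
  (b·(a·b)*·(a|b))* → 13 states, 12 ε-transitions
  (b·(a·b)*·(a|b))*·b·b·a·a → 17 states, 12 ε-transitions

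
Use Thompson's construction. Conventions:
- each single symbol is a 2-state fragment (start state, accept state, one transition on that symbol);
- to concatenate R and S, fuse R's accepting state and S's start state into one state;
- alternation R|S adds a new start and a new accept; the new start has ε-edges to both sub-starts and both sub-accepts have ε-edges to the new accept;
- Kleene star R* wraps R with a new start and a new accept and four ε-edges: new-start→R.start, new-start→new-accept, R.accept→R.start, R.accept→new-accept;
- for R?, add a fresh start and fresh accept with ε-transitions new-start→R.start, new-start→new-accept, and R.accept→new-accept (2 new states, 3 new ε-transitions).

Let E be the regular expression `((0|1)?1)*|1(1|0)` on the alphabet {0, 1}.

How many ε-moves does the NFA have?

19

Building bottom-up:
Each of the 6 symbol leaves contributes 0 ε-transitions.
  0|1 → 4 ε-transitions
  (0|1)? → 7 ε-transitions
  (0|1)?1 → 7 ε-transitions
  ((0|1)?1)* → 11 ε-transitions
  1|0 → 4 ε-transitions
  1(1|0) → 4 ε-transitions
  ((0|1)?1)*|1(1|0) → 19 ε-transitions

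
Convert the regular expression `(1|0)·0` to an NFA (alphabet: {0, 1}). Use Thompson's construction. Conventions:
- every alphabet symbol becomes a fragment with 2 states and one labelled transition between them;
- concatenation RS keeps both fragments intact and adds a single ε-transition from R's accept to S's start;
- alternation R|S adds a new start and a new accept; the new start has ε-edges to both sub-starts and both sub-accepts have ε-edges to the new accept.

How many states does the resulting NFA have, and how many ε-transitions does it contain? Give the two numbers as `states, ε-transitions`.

By structural recursion:
Each of the 3 symbol leaves contributes 2 states and 0 ε-transitions.
  1|0 — 6 states, 4 ε-transitions
  (1|0)·0 — 8 states, 5 ε-transitions

8, 5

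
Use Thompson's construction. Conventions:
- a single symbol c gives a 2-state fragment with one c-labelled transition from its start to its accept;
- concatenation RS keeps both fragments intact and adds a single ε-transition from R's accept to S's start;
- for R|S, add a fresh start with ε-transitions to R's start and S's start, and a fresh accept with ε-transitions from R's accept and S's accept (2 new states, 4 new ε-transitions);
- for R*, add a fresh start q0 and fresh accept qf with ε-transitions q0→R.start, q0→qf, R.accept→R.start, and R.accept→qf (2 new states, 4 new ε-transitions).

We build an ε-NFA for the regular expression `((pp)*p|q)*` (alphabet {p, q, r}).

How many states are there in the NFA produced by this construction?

Building bottom-up:
Each of the 4 symbol leaves contributes a 2-state fragment.
  pp → 4 states
  (pp)* → 6 states
  (pp)*p → 8 states
  (pp)*p|q → 12 states
  ((pp)*p|q)* → 14 states

14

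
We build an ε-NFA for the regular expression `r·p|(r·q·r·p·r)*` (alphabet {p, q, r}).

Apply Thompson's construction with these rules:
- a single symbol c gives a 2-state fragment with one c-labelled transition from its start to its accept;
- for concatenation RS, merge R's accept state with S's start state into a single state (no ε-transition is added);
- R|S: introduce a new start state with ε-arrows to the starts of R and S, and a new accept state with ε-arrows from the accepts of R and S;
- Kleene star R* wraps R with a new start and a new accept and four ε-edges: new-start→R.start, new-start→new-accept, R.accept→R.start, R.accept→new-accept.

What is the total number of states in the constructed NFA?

Building bottom-up:
Each of the 7 symbol leaves contributes a 2-state fragment.
  r·p = 3 states
  r·q·r·p·r = 6 states
  (r·q·r·p·r)* = 8 states
  r·p|(r·q·r·p·r)* = 13 states

13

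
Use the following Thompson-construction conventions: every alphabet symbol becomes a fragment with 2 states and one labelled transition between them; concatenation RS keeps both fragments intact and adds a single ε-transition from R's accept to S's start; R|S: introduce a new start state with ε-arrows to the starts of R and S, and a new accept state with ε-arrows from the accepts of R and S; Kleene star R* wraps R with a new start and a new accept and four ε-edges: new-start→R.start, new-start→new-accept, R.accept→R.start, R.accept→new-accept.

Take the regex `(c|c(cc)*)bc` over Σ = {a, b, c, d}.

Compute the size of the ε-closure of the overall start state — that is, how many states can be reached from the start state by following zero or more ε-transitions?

3

Let C(F) = |ε-closure(F.start)| within fragment F, and note whether F accepts ε. Symbol fragments have C = 1 and do not accept ε. Then:
  cc — |ε-closure| equals the left operand's closure size = 1 (its accept is not ε-reachable, so the closure stops there)
  (cc)* — |ε-closure| = 1 (new start) + 1 (body) + 1 (new accept) = 3
  c(cc)* — |ε-closure| equals the left operand's closure size = 1 (its accept is not ε-reachable, so the closure stops there)
  c|c(cc)* — |ε-closure| = 1 + 1 + 1 = 3 (the new accept is not ε-reachable since no branch accepts ε)
  (c|c(cc)*)bc — |ε-closure| equals the left operand's closure size = 3 (its accept is not ε-reachable, so the closure stops there)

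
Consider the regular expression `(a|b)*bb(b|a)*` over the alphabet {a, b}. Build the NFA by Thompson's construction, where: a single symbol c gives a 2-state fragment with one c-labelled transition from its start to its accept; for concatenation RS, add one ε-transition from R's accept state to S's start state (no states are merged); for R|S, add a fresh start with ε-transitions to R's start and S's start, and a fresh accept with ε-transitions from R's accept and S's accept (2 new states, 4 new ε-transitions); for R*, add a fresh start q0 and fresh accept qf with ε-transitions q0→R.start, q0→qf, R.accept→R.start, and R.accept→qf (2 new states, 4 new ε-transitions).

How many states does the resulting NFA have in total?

By structural recursion:
Each of the 6 symbol leaves contributes a 2-state fragment.
  a|b = 6 states
  (a|b)* = 8 states
  b|a = 6 states
  (b|a)* = 8 states
  (a|b)*bb(b|a)* = 20 states

20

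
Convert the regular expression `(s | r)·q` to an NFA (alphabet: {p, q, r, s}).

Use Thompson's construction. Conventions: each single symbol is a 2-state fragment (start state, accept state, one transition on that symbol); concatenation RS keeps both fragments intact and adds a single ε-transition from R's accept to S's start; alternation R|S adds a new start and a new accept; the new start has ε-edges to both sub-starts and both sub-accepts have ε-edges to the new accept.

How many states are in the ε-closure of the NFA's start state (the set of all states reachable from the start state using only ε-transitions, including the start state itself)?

3

Work bottom-up. For each fragment F, track |ε-closure(F.start)| and whether F's accept lies in that closure (i.e. whether F accepts ε). A single-symbol fragment has closure size 1 and does not accept ε.
  s | r → C = 1 + 1 + 1 = 3 (the new accept is not ε-reachable since no branch accepts ε)
  (s | r)·q → same as the first factor's closure: C = 3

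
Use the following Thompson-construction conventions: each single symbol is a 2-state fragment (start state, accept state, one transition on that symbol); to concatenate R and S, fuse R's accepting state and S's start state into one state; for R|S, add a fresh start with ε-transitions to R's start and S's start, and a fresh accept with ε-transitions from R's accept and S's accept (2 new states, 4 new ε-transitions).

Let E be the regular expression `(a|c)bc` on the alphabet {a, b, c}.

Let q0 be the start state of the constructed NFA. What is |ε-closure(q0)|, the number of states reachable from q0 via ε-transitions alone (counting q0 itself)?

3

Let C(F) = |ε-closure(F.start)| within fragment F, and note whether F accepts ε. Symbol fragments have C = 1 and do not accept ε. Then:
  a|c : new start ε-reaches every alternative's start; none of them accept ε, so the new accept is not reached: |closure| = 1 + 1 + 1 = 3
  (a|c)bc : |closure| equals the left operand's closure size = 3 (its accept is not ε-reachable, so the closure stops there)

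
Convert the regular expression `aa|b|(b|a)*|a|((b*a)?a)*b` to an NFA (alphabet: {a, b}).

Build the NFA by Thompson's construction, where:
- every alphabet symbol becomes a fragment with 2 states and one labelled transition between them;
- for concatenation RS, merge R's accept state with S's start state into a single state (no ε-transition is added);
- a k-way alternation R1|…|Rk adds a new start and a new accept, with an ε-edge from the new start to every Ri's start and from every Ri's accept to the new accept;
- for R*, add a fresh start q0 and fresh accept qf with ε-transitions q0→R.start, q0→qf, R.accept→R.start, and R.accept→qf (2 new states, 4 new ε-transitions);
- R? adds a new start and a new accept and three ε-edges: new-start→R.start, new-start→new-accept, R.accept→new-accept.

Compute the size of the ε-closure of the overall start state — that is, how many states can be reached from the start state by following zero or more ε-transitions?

17

Work bottom-up. For each fragment F, track |ε-closure(F.start)| and whether F's accept lies in that closure (i.e. whether F accepts ε). A single-symbol fragment has closure size 1 and does not accept ε.
  aa : same as the first factor's closure: |ε-closure| = 1
  b|a : new start ε-reaches every alternative's start; none of them accept ε, so the new accept is not reached: |ε-closure| = 1 + 1 + 1 = 3
  (b|a)* : |ε-closure| = 1 (new start) + 3 (body) + 1 (new accept) = 5
  b* : new start has ε-edges to the inner start and to the new accept, so |ε-closure| = 2 + 1 = 3
  b*a : |ε-closure| = 3 + (1−1) = 3 (closure spills across the concat boundary because the left factor accepts ε)
  (b*a)? : |ε-closure| = 1 (new start) + 3 (body) + 1 (new accept, via ε) = 5
  (b*a)?a : |ε-closure| = 5 + (1−1) = 5 (closure spills across the concat boundary because the left factor accepts ε)
  ((b*a)?a)* : new start has ε-edges to the inner start and to the new accept, so |ε-closure| = 2 + 5 = 7
  ((b*a)?a)*b : |ε-closure| = 7 + (1−1) = 7 (closure spills across the concat boundary because the left factor accepts ε)
  aa|b|(b|a)*|a|((b*a)?a)*b : |ε-closure| = 1 (new start) + (1 + 1 + 5 + 1 + 7) + 1 (new accept, since some branch ε-reaches its own accept) = 17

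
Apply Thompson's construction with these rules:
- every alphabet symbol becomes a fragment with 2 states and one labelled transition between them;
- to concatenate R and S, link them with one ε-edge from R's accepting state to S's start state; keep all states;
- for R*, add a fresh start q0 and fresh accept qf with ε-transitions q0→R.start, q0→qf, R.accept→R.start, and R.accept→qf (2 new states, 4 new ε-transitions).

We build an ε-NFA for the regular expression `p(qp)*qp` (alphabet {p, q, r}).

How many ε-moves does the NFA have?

8

Per subexpression:
Each of the 5 symbol leaves contributes 0 ε-transitions.
  qp = 1 ε-transition
  (qp)* = 5 ε-transitions
  p(qp)*qp = 8 ε-transitions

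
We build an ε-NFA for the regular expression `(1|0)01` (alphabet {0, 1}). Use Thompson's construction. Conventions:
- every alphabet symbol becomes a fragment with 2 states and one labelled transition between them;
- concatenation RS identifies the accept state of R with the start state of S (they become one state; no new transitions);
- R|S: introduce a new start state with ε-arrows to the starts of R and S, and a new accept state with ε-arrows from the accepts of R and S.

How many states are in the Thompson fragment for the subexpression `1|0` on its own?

6

Fragment for `1|0`:
Each of the 2 symbol leaves contributes a 2-state fragment.
  1|0 — 6 states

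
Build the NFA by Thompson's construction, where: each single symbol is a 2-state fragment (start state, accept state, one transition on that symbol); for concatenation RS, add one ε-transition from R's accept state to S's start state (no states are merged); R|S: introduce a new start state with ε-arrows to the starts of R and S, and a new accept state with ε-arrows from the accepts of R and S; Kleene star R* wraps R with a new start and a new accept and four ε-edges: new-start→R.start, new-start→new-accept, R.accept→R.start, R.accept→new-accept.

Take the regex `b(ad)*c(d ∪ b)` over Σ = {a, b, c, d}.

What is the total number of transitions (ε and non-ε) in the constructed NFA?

Bottom-up over the parse tree:
Each of the 6 symbol leaves contributes 1 transition (1 symbol, 0 ε).
  ad — 3 transitions (2 symbol, 1 ε)
  (ad)* — 7 transitions (2 symbol, 5 ε)
  d ∪ b — 6 transitions (2 symbol, 4 ε)
  b(ad)*c(d ∪ b) — 18 transitions (6 symbol, 12 ε)

18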